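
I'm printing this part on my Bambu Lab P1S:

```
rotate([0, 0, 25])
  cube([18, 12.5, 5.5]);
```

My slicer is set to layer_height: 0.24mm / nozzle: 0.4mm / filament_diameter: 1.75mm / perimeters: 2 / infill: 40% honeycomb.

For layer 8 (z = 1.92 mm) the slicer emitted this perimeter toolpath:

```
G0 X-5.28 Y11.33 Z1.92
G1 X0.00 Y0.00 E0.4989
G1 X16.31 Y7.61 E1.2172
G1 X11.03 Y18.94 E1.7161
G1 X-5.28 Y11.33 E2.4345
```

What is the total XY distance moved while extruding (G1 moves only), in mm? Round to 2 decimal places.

Sum the Euclidean lengths of each G1 segment: total = 61.00 mm.

61.00 mm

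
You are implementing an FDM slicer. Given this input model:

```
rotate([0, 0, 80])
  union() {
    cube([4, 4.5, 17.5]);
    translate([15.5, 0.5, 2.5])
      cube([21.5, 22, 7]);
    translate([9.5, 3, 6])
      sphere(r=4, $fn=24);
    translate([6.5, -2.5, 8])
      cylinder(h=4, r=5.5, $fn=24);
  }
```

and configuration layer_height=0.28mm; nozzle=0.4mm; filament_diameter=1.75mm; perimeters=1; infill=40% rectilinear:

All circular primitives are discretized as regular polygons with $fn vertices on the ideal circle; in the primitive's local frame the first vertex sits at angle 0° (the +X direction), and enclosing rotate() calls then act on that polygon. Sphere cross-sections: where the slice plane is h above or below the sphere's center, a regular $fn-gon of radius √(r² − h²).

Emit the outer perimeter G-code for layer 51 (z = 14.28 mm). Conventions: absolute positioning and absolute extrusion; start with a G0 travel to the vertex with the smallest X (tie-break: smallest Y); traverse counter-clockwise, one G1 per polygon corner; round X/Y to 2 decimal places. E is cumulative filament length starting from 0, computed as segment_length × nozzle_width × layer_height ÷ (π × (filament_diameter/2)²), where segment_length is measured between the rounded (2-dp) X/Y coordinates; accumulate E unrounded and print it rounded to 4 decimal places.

G0 X-4.43 Y0.78 Z14.28
G1 X0.00 Y0.00 E0.2095
G1 X0.69 Y3.94 E0.3957
G1 X-3.74 Y4.72 E0.6052
G1 X-4.43 Y0.78 E0.7914

At z = 14.28 mm: the cube is present — its section is the full 4×4.5 rectangle; the cube at (15.5, 0.5) does not reach this height (z outside [2.5, 9.5]); the sphere at (9.5, 3) is not intersected at this z (|z−center|=8.280 > r=4); the cylinder at (6.5, -2.5) does not reach this height (z outside [8, 12]); Taking the union: only the 4×4.5 cube is present, so the union is just that shape — 1 connected region; (rotated 80° about Z; rotation is an isometry so areas/perimeters/island counts are preserved). The outline is a single polygon with 4 vertices. Extrusion per mm of travel: 0.4 × 0.28 / (π × 0.875²) = 0.046564. Accumulating E over each segment gives final E = 0.7914.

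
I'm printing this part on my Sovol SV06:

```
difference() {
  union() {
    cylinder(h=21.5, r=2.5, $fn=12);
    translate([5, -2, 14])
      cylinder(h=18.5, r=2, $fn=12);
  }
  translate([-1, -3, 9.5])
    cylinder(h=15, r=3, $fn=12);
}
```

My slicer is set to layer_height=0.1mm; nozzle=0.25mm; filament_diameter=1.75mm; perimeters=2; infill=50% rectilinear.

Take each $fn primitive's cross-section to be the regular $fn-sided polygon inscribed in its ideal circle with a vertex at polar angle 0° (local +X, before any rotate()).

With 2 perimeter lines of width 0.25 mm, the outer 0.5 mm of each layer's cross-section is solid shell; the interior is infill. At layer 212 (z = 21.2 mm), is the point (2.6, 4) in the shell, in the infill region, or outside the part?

outside

At z = 21.2 mm: the cylinder: section is a regular 12-gon, circumradius r=2.5; the cylinder at (5, -2): section is a regular 12-gon, circumradius r=2; Merging all regions: the 2 present regions are separate (no shared area or edge), so areas and boundary lengths simply add and each stays a separate island — 2 connected regions; the r=3 cylinder at (-1, -3) contributes a regular 12-gon of circumradius 3; Taking the first minus the rest: starting from that combined region, the r=3 cylinder at (-1, -3) partially overlaps it — only the 6.68 mm² overlap (of its 27.00 mm²) is removed, clipping the outline — 2 connected regions. Overall, the cross-section has 2 separate islands. The nearest boundary edge runs (0.00, 2.50)→(1.25, 2.17); distance from the point to it = 2.28 mm. The point is not inside any of the regions above, so it lies outside the cross-section (2.28 mm from the nearest boundary).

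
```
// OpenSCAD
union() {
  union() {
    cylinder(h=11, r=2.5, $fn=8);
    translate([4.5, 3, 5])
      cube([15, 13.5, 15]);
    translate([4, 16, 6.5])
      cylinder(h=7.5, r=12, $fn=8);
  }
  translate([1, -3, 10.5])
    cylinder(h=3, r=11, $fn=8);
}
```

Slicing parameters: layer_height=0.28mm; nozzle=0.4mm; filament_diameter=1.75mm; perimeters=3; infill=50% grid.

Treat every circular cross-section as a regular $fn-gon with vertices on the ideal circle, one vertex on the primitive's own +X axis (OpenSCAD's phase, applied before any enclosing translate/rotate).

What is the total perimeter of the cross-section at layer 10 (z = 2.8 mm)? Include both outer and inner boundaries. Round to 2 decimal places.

At z = 2.8 mm: the r=2.5 cylinder gives a regular 8-gon of circumradius 2.5 (constant along its height) (perimeter = 2·8·2.500·sin(180°/8) = 15.31 mm); the cube at (4.5, 3) is absent (z outside [5, 20]); the cylinder at (4, 16) is not intersected at this z (z outside [6.5, 14]); Combining (union): only the r=2.5 cylinder is present, so the union is just that shape — boundary = 15.31 mm; the cylinder at (1, -3) is not intersected at this z (z outside [10.5, 13.5]); Combining (union): only that combined region is present, so the union is just that shape — boundary = 15.31 mm. Overall, the cross-section is a single solid region. Total boundary length (outer) = 15.31 mm.

15.31 mm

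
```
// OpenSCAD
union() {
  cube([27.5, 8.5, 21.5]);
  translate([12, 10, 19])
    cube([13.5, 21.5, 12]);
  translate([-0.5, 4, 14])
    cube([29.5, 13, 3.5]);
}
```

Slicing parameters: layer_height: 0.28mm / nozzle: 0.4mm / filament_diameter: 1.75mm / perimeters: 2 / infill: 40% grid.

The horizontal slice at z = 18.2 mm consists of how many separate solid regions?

1

At z = 18.2 mm: the 27.5×8.5 cube contributes its full rectangle; the cube at (12, 10) is not intersected at this z (z outside [19, 31]); the cube at (-0.5, 4) is not intersected at this z (z outside [14, 17.5]); Combining (union): only the 27.5×8.5 cube is present, so the union is just that shape — 1 connected region. The result has 1 disconnected region.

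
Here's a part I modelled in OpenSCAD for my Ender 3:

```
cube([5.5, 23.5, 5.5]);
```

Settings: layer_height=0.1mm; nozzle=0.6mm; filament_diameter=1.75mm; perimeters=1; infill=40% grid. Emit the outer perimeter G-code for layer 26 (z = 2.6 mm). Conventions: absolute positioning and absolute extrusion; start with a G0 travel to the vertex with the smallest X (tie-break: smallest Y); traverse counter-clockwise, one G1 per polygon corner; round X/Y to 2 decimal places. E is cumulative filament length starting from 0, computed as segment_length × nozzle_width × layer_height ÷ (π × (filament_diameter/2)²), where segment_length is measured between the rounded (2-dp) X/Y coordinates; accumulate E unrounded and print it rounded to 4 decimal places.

G0 X0.00 Y0.00 Z2.60
G1 X5.50 Y0.00 E0.1372
G1 X5.50 Y23.50 E0.7234
G1 X0.00 Y23.50 E0.8606
G1 X0.00 Y0.00 E1.4468

At z = 2.6 mm: the 5.5×23.5 cube contributes its full rectangle. The outline is a single polygon with 4 vertices. Extrusion per mm of travel: 0.6 × 0.1 / (π × 0.875²) = 0.024945. Accumulating E over each segment gives final E = 1.4468.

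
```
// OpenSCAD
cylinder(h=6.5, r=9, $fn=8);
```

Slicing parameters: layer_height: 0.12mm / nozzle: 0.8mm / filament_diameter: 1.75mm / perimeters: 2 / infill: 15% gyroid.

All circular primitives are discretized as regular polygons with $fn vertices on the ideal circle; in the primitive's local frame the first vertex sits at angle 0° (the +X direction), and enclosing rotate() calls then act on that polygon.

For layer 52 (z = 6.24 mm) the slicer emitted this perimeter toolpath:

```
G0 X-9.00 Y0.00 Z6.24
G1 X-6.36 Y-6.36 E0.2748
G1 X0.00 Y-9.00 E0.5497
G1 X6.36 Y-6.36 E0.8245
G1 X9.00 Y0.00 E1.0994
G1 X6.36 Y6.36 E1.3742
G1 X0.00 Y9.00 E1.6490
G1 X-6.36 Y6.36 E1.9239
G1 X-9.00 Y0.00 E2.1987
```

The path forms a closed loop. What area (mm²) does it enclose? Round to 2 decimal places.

Apply the shoelace formula to the sequence of (X, Y) vertices; enclosed area = 228.96 mm².

228.96 mm²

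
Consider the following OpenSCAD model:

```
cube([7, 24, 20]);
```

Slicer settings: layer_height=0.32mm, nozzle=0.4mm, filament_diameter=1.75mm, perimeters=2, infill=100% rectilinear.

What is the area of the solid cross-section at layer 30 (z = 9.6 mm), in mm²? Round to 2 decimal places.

At z = 9.6 mm: the cube (footprint 7×24) is included at this height (area 168.00 mm²). Overall, the cross-section is a single solid region. Net area = 168.00 mm².

168.00 mm²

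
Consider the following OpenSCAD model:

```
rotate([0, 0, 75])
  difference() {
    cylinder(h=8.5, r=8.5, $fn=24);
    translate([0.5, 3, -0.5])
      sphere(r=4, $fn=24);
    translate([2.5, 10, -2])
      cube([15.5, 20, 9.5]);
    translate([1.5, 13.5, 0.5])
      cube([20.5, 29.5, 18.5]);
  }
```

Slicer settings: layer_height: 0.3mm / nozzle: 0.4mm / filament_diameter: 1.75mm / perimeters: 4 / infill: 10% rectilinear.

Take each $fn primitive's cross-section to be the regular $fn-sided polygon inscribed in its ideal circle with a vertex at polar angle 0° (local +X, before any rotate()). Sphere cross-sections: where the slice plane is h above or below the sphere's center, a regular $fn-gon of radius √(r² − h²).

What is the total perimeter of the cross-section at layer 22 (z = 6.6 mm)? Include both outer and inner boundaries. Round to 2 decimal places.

At z = 6.6 mm: the cylinder: section is a regular 24-gon, circumradius r=8.5 (perimeter = 2·24·8.500·sin(180°/24) = 53.25 mm); the sphere at (0.5, 3) does not reach this height (|z−center|=7.100 > r=4); the cube at (2.5, 10) (footprint 15.5×20) is included at this height (perimeter 71.00 mm); the cube at (1.5, 13.5) (footprint 20.5×29.5) is included at this height (perimeter 100.00 mm); Subtracting the remaining from the first: starting from the r=8.5 cylinder, the 15.5×20 cube at (2.5, 10) misses the remaining region (no effect); the 20.5×29.5 cube at (1.5, 13.5) misses the remaining region (no effect) — boundary = 53.25 mm; (whole slice rotated 75° about Z — lengths, areas and connectivity unchanged). Overall, the cross-section is a single solid region. Total boundary length (outer) = 53.25 mm.

53.25 mm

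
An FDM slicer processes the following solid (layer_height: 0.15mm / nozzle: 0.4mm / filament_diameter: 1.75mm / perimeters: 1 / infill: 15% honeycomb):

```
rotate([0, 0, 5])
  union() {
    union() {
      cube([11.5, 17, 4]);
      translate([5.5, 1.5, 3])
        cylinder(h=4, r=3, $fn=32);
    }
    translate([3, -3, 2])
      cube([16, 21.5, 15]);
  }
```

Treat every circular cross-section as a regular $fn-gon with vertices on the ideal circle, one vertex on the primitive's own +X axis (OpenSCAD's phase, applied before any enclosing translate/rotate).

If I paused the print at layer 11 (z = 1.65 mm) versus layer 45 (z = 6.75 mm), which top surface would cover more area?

layer 45 (z = 6.75 mm)

Layer 11 (z = 1.65): the cube is present — its section is the full 11.5×17 rectangle (area 195.50 mm²); the cylinder at (5.5, 1.5) is absent (z outside [3, 7]); Taking the union: only the 11.5×17 cube is present, so the union is just that shape — area = 195.50 mm²; the cube at (3, -3) is not intersected at this z (z outside [2, 17]); Merging all regions: only the result so far is present, so the union is just that shape — area = 195.50 mm²; (rotated 5° about Z; rotation is an isometry so areas/perimeters/island counts are preserved). So its area = 195.50 mm². Layer 45 (z = 6.75): the cube does not reach this height (z outside [0, 4]); the r=3 cylinder at (5.5, 1.5) gives a regular 32-gon of circumradius 3 (constant along its height) (area = (32/2)·3.000²·sin(360°/32) = 28.09 mm²); Combining (union): only the r=3 cylinder at (5.5, 1.5) is present, so the union is just that shape — area = 28.09 mm²; the cube at (3, -3) (footprint 16×21.5) is included at this height (area 344.00 mm²); Combining (union): the regions partially overlap — summed areas 372.09 mm² minus the doubly-counted overlap 27.00 mm² gives 345.09 mm² — area = 345.09 mm²; (whole slice rotated 5° about Z — lengths, areas and connectivity unchanged). So its area = 345.09 mm². Layer 45 is larger (345.09 vs 195.50 mm²).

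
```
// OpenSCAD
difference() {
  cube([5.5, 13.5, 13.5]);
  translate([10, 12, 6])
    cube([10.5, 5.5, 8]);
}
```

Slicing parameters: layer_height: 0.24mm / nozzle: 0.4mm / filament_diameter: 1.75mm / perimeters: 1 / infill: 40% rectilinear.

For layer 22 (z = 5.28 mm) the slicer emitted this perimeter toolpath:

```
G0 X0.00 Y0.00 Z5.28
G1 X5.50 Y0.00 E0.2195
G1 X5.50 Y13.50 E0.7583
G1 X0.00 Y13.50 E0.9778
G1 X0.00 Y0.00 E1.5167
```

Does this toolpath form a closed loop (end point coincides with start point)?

yes

Start point (G0): (0.00, 0.00). End point (last G1): the path returns to the start — closed.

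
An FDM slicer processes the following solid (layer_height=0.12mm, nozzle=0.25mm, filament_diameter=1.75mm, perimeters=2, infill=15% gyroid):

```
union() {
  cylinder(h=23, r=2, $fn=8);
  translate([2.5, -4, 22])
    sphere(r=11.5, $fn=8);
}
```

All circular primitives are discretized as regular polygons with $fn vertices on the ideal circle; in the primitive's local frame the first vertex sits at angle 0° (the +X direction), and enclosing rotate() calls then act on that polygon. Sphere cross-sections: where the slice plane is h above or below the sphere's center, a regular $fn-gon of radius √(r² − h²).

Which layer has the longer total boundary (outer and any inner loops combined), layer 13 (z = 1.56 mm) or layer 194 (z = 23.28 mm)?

layer 194 (z = 23.28 mm)

Layer 13 (z = 1.56): the r=2 cylinder contributes a regular 8-gon of circumradius 2 (perimeter = 2·8·2.000·sin(180°/8) = 12.25 mm); the sphere at (2.5, -4) does not reach this height (|z−center|=20.440 > r=11.5); Combining (union): only the r=2 cylinder is present, so the union is just that shape — boundary = 12.25 mm. So its perimeter = 12.25 mm. Layer 194 (z = 23.28): the cylinder does not reach this height (z outside [0, 23]); the sphere at (2.5, -4): section is a regular 8-gon, circumradius = √(r²−h²) = √(11.5²−1.28²) = 11.429 (perimeter = 2·8·11.429·sin(180°/8) = 69.98 mm); Combining (union): only the r=11.5 sphere at (2.5, -4) is present, so the union is just that shape — boundary = 69.98 mm. So its perimeter = 69.98 mm. Layer 194 is larger (69.98 vs 12.25 mm).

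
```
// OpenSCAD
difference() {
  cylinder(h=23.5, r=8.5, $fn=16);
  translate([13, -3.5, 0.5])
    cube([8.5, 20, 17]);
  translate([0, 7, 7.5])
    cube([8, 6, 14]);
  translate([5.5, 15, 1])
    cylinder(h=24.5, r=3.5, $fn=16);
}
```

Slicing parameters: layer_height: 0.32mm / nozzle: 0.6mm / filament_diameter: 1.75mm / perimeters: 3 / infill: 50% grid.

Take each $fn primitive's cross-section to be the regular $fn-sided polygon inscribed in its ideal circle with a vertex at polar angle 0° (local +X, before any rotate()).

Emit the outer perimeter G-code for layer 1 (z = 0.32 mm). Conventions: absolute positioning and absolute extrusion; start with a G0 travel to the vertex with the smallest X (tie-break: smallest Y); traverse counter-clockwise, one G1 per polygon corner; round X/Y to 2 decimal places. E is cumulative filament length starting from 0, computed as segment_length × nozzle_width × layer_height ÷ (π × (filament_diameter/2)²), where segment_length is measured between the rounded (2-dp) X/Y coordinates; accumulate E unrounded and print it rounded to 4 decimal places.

G0 X-8.50 Y0.00 Z0.32
G1 X-7.85 Y-3.25 E0.2646
G1 X-6.01 Y-6.01 E0.5294
G1 X-3.25 Y-7.85 E0.7941
G1 X0.00 Y-8.50 E1.0587
G1 X3.25 Y-7.85 E1.3233
G1 X6.01 Y-6.01 E1.5881
G1 X7.85 Y-3.25 E1.8528
G1 X8.50 Y0.00 E2.1174
G1 X7.85 Y3.25 E2.3820
G1 X6.01 Y6.01 E2.6468
G1 X3.25 Y7.85 E2.9115
G1 X0.00 Y8.50 E3.1761
G1 X-3.25 Y7.85 E3.4407
G1 X-6.01 Y6.01 E3.7055
G1 X-7.85 Y3.25 E3.9703
G1 X-8.50 Y0.00 E4.2348

At z = 0.32 mm: the r=8.5 cylinder contributes a regular 16-gon of circumradius 8.5; the cube at (13, -3.5) is not intersected at this z (z outside [0.5, 17.5]); the cube at (0, 7) does not reach this height (z outside [7.5, 21.5]); the cylinder at (5.5, 15) does not reach this height (z outside [1, 25.5]); Taking the first minus the rest: none of the subtracted shapes is present at this height, so the r=8.5 cylinder is unchanged — 1 connected region. The outline is a single polygon with 16 vertices. Extrusion per mm of travel: 0.6 × 0.32 / (π × 0.875²) = 0.079824. Accumulating E over each segment gives final E = 4.2348.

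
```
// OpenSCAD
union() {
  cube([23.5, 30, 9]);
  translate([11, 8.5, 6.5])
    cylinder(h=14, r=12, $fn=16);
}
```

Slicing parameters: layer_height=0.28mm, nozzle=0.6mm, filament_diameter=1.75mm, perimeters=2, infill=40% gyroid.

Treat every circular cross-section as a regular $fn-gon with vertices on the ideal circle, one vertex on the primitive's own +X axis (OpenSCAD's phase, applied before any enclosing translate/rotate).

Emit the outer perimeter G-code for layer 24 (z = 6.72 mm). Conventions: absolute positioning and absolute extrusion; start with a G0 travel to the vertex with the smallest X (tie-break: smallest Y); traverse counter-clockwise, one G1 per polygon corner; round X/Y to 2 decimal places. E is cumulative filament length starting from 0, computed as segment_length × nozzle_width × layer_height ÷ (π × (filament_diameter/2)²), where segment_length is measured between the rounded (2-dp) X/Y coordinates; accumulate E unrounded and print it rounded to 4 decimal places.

At z = 6.72 mm: the cube (footprint 23.5×30) is included at this height; the r=12 cylinder at (11, 8.5) contributes a regular 16-gon of circumradius 12; Taking the union: the regions partially overlap (shared area 397.89 mm²), so overlapping operands fuse into one piece — 1 connected region. The outline is a single polygon with 14 vertices. Extrusion per mm of travel: 0.6 × 0.28 / (π × 0.875²) = 0.069846. Accumulating E over each segment gives final E = 7.6123.

G0 X-1.00 Y8.50 Z6.72
G1 X-0.09 Y3.91 E0.3268
G1 X0.00 Y3.78 E0.3379
G1 X0.00 Y0.00 E0.6019
G1 X2.54 Y0.00 E0.7793
G1 X6.41 Y-2.59 E1.1046
G1 X11.00 Y-3.50 E1.4314
G1 X15.59 Y-2.59 E1.7582
G1 X19.46 Y0.00 E2.0835
G1 X23.50 Y0.00 E2.3657
G1 X23.50 Y30.00 E4.4611
G1 X0.00 Y30.00 E6.1024
G1 X0.00 Y13.22 E7.2745
G1 X-0.09 Y13.09 E7.2855
G1 X-1.00 Y8.50 E7.6123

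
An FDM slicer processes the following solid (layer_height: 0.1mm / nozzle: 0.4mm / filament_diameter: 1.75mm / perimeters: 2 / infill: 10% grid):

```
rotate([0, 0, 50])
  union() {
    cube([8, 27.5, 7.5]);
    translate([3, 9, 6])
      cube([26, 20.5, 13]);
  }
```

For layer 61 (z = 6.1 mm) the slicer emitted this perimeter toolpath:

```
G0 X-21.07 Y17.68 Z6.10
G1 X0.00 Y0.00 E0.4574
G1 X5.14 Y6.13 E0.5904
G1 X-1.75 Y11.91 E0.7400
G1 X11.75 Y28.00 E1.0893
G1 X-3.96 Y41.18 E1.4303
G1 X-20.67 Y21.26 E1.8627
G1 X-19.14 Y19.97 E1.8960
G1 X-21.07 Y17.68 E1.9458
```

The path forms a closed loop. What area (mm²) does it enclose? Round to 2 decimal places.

660.63 mm²

Apply the shoelace formula to the sequence of (X, Y) vertices; enclosed area = 660.63 mm².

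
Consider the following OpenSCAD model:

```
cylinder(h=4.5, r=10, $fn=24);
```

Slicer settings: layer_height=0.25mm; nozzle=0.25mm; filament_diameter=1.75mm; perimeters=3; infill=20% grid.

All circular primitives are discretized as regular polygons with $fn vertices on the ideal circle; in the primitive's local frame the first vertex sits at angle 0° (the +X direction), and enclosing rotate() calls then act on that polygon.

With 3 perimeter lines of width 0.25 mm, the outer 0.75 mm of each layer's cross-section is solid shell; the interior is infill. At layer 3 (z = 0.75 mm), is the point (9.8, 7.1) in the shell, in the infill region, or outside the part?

At z = 0.75 mm: the r=10 cylinder contributes a regular 24-gon of circumradius 10. Overall, the cross-section is a single solid region. The nearest boundary edge runs (8.66, 5.00)→(7.07, 7.07); distance from the point to it = 2.18 mm. The point is not inside any of the regions above, so it lies outside the cross-section (2.18 mm from the nearest boundary).

outside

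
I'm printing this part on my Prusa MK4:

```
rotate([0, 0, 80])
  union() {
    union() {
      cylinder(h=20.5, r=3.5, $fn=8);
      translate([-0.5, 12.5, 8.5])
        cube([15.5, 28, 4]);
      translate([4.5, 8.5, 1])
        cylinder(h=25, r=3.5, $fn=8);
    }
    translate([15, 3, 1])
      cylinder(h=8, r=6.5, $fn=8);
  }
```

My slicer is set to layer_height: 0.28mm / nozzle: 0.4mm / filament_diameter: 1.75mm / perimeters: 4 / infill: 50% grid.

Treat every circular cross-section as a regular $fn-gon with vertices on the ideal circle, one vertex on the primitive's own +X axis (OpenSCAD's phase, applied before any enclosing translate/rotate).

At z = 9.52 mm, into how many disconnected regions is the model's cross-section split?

At z = 9.52 mm: the cylinder: section is a regular 8-gon, circumradius r=3.5; the 15.5×28 cube at (-0.5, 12.5) contributes its full rectangle; the cylinder at (4.5, 8.5): section is a regular 8-gon, circumradius r=3.5; Merging all regions: the 3 present regions are separate (no shared area or edge), so areas and boundary lengths simply add and each stays a separate island — 3 connected regions; the cylinder at (15, 3) is not intersected at this z (z outside [1, 9]); Taking the union: only that combined region is present, so the union is just that shape — 3 connected regions; (rotated 80° about Z; rotation is an isometry so areas/perimeters/island counts are preserved). The result has 3 disconnected regions.

3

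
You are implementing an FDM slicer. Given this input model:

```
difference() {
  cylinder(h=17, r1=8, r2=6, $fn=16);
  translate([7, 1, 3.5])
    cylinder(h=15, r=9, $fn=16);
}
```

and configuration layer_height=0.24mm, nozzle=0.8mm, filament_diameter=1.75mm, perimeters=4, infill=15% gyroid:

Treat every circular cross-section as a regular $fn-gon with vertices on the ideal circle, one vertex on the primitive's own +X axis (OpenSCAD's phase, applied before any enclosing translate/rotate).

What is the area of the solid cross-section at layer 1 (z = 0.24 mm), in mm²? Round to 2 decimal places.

At z = 0.24 mm: the cone contributes a regular 16-gon of circumradius 7.972 (interpolated between r1=8 and r2=6 at t=0.014) (area = (16/2)·7.972²·sin(360°/16) = 194.55 mm²); the cylinder at (7, 1) is absent (z outside [3.5, 18.5]); Taking the first minus the rest: none of the subtracted shapes is present at this height, so the cone is unchanged — area = 194.55 mm². Overall, the cross-section is a single solid region. Net area = 194.55 mm².

194.55 mm²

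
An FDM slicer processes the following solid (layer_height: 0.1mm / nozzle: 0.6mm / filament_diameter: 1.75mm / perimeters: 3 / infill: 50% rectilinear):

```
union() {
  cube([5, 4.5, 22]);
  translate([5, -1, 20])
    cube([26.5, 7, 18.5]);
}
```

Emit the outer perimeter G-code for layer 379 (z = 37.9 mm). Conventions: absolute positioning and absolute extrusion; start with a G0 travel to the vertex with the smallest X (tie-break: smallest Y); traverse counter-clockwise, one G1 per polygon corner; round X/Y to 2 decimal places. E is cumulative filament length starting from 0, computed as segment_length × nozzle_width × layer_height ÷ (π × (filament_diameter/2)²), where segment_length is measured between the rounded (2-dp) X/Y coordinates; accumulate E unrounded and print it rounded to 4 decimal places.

G0 X5.00 Y-1.00 Z37.90
G1 X31.50 Y-1.00 E0.6610
G1 X31.50 Y6.00 E0.8357
G1 X5.00 Y6.00 E1.4967
G1 X5.00 Y-1.00 E1.6713

At z = 37.9 mm: the cube does not reach this height (z outside [0, 22]); the 26.5×7 cube at (5, -1) contributes its full rectangle; Merging all regions: only the 26.5×7 cube at (5, -1) is present, so the union is just that shape — 1 connected region. The outline is a single polygon with 4 vertices. Extrusion per mm of travel: 0.6 × 0.1 / (π × 0.875²) = 0.024945. Accumulating E over each segment gives final E = 1.6713.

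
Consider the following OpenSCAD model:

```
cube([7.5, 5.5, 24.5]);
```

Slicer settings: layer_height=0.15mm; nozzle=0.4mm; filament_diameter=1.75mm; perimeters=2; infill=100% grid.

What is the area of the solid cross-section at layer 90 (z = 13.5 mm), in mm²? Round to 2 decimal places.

At z = 13.5 mm: the 7.5×5.5 cube contributes its full rectangle (area 41.25 mm²). Overall, the cross-section is a single solid region. Net area = 41.25 mm².

41.25 mm²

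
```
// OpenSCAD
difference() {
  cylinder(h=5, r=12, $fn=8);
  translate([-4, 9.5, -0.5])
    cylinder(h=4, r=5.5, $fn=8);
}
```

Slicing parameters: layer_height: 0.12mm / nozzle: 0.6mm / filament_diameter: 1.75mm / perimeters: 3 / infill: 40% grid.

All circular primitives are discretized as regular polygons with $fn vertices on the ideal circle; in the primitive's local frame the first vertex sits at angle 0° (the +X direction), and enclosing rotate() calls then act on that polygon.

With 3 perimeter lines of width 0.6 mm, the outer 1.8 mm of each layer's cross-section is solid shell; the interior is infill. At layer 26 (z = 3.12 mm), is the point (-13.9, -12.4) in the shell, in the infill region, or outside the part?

outside

At z = 3.12 mm: the r=12 cylinder contributes a regular 8-gon of circumradius 12; the cylinder at (-4, 9.5): section is a regular 8-gon, circumradius r=5.5; After the difference (first − rest): starting from the r=12 cylinder, the r=5.5 cylinder at (-4, 9.5) partially overlaps it — only the 50.45 mm² overlap (of its 85.56 mm²) is removed, clipping the outline — 1 connected region. Overall, the cross-section is a single solid region. The nearest boundary edge runs (-0.00, -12.00)→(-8.49, -8.49); distance from the point to it = 6.68 mm. The point is not inside any of the regions above, so it lies outside the cross-section (6.68 mm from the nearest boundary).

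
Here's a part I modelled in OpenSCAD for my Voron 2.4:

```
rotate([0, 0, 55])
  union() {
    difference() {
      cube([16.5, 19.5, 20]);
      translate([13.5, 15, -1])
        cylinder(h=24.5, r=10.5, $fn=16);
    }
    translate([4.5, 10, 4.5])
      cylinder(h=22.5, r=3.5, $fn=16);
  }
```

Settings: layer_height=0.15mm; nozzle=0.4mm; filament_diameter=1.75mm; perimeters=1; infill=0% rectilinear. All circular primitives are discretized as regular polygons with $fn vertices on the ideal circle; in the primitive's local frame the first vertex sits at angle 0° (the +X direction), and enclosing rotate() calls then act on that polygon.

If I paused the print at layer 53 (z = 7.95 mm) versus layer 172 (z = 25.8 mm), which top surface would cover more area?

Layer 53 (z = 7.95): the 16.5×19.5 cube contributes its full rectangle (area 321.75 mm²); the cylinder at (13.5, 15): section is a regular 16-gon, circumradius r=10.5 (area = (16/2)·10.500²·sin(360°/16) = 337.53 mm²); After the difference (first − rest): starting from the 16.5×19.5 cube (321.75 mm²), the r=10.5 cylinder at (13.5, 15) partially overlaps it — only the 173.67 mm² overlap (of its 337.53 mm²) is removed, clipping the outline — area = 148.08 mm²; the r=3.5 cylinder at (4.5, 10) gives a regular 16-gon of circumradius 3.5 (constant along its height) (area = (16/2)·3.500²·sin(360°/16) = 37.50 mm²); Merging all regions: the regions partially overlap — summed areas 185.58 mm² minus the doubly-counted overlap 19.58 mm² gives 166.01 mm² — area = 166.01 mm²; (whole slice rotated 55° about Z — lengths, areas and connectivity unchanged). So its area = 166.01 mm². Layer 172 (z = 25.8): the cube does not reach this height (z outside [0, 20]); the cylinder at (13.5, 15) does not reach this height (z outside [-1, 23.5]); After the difference (first − rest): the first operand is absent here, so nothing remains; the r=3.5 cylinder at (4.5, 10) gives a regular 16-gon of circumradius 3.5 (constant along its height) (area = (16/2)·3.500²·sin(360°/16) = 37.50 mm²); Merging all regions: only the r=3.5 cylinder at (4.5, 10) is present, so the union is just that shape — area = 37.50 mm²; (rotated 55° about Z; rotation is an isometry so areas/perimeters/island counts are preserved). So its area = 37.50 mm². Layer 53 is larger (166.01 vs 37.50 mm²).

layer 53 (z = 7.95 mm)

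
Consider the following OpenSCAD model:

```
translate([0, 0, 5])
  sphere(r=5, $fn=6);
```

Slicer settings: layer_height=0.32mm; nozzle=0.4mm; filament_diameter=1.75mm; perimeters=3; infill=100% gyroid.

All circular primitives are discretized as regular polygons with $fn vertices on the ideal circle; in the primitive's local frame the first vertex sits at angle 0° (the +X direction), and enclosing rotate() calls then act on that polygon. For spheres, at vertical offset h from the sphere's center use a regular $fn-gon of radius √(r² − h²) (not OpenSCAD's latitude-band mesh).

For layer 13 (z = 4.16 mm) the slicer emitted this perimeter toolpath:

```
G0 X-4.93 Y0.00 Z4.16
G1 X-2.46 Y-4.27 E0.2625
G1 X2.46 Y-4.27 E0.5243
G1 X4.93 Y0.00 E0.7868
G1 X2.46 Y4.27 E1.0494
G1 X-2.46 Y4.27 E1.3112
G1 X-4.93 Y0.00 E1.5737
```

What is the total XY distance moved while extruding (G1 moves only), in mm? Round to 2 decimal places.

29.57 mm

Sum the Euclidean lengths of each G1 segment: total = 29.57 mm.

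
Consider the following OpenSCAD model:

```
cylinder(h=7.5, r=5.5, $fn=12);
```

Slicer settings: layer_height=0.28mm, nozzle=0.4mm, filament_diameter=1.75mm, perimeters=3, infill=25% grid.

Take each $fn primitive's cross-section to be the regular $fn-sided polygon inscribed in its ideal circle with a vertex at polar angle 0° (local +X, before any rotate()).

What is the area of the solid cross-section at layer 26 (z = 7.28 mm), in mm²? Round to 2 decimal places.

90.75 mm²

At z = 7.28 mm: the r=5.5 cylinder gives a regular 12-gon of circumradius 5.5 (constant along its height) (area = (12/2)·5.500²·sin(360°/12) = 90.75 mm²). Overall, the cross-section is a single solid region. Net area = 90.75 mm².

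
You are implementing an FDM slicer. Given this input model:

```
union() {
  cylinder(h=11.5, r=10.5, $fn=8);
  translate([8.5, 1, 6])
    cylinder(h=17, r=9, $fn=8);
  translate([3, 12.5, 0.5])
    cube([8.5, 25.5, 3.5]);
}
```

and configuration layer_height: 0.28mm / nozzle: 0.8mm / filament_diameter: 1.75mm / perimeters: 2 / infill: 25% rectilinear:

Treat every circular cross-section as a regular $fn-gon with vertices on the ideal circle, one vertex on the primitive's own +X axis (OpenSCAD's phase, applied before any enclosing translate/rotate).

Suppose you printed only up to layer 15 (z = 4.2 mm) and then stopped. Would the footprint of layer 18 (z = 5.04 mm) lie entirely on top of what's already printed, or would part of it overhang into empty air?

Compare the two slices. At z = 4.2: the cylinder: section is a regular 8-gon, circumradius r=10.5 (area = (8/2)·10.500²·sin(360°/8) = 311.83 mm²); the cylinder at (8.5, 1) is not intersected at this z (z outside [6, 23]); the cube at (3, 12.5) is absent (z outside [0.5, 4]); Taking the union: only the r=10.5 cylinder is present, so the union is just that shape — area = 311.83 mm². At z = 5.04: the cylinder: section is a regular 8-gon, circumradius r=10.5 (area = (8/2)·10.500²·sin(360°/8) = 311.83 mm²); the cylinder at (8.5, 1) is not intersected at this z (z outside [6, 23]); the cube at (3, 12.5) is not intersected at this z (z outside [0.5, 4]); Merging all regions: only the r=10.5 cylinder is present, so the union is just that shape — area = 311.83 mm². Checking containment: the cross-section at z = 5.04 is a subset of the cross-section at z = 4.2.

entirely on top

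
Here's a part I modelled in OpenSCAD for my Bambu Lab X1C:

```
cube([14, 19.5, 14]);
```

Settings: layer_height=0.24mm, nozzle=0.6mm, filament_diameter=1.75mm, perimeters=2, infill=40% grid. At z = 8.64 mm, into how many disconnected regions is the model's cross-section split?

At z = 8.64 mm: the cube is present — its section is the full 14×19.5 rectangle. The result has 1 disconnected region.

1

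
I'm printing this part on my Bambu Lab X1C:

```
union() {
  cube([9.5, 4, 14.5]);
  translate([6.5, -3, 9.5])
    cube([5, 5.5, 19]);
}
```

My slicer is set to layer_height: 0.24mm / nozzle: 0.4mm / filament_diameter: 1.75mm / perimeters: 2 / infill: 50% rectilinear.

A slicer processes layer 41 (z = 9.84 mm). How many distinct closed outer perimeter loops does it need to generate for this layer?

1

At z = 9.84 mm: the 9.5×4 cube contributes its full rectangle; the cube at (6.5, -3) (footprint 5×5.5) is included at this height; Taking the union: the regions partially overlap (shared area 7.50 mm²), so overlapping operands fuse into one piece — 1 connected region. The result has 1 disconnected region.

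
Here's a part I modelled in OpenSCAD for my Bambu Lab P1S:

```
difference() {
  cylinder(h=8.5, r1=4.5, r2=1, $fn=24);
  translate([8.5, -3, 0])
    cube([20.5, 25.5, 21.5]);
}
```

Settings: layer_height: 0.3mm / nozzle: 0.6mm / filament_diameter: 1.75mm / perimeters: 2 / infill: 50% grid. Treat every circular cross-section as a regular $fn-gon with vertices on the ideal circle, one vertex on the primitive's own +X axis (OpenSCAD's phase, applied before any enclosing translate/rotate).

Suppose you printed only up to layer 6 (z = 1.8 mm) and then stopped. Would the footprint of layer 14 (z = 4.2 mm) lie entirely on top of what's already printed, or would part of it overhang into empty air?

Compare the two slices. At z = 1.8: the cone contributes a regular 24-gon of circumradius 3.759 (interpolated between r1=4.5 and r2=1 at t=0.212) (area = (24/2)·3.759²·sin(360°/24) = 43.88 mm²); the cube at (8.5, -3) is present — its section is the full 20.5×25.5 rectangle (area 522.75 mm²); Taking the first minus the rest: starting from the cone (43.88 mm²), the 20.5×25.5 cube at (8.5, -3) misses the remaining region (no effect) — area = 43.88 mm². At z = 4.2: the cone: at t=0.494 of its height the radius interpolates to r₁+(r₂−r₁)t = 2.771, giving a regular 24-gon of that circumradius (area = (24/2)·2.771²·sin(360°/24) = 23.84 mm²); the cube at (8.5, -3) (footprint 20.5×25.5) is included at this height (area 522.75 mm²); Subtracting the remaining from the first: starting from the cone (23.84 mm²), the 20.5×25.5 cube at (8.5, -3) misses the remaining region (no effect) — area = 23.84 mm². Checking containment: the cross-section at z = 4.2 is a subset of the cross-section at z = 1.8.

entirely on top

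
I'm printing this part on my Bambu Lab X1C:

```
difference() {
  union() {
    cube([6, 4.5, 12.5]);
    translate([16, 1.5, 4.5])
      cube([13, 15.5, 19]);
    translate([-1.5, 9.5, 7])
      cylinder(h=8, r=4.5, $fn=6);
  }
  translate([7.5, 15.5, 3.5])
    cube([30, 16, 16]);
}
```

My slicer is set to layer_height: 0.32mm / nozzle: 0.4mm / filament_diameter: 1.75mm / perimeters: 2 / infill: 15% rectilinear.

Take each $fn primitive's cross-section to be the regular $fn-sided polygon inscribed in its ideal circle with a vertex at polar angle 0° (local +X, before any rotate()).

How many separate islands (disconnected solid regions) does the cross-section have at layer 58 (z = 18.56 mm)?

1

At z = 18.56 mm: the cube is not intersected at this z (z outside [0, 12.5]); the 13×15.5 cube at (16, 1.5) contributes its full rectangle; the cylinder at (-1.5, 9.5) is absent (z outside [7, 15]); Combining (union): only the 13×15.5 cube at (16, 1.5) is present, so the union is just that shape — 1 connected region; the 30×16 cube at (7.5, 15.5) contributes its full rectangle; Subtracting the remaining from the first: starting from the result so far, the 30×16 cube at (7.5, 15.5) partially overlaps it — only the 19.50 mm² overlap (of its 480.00 mm²) is removed, clipping the outline — 1 connected region. Overall, the cross-section is a single solid region. Island count = 1.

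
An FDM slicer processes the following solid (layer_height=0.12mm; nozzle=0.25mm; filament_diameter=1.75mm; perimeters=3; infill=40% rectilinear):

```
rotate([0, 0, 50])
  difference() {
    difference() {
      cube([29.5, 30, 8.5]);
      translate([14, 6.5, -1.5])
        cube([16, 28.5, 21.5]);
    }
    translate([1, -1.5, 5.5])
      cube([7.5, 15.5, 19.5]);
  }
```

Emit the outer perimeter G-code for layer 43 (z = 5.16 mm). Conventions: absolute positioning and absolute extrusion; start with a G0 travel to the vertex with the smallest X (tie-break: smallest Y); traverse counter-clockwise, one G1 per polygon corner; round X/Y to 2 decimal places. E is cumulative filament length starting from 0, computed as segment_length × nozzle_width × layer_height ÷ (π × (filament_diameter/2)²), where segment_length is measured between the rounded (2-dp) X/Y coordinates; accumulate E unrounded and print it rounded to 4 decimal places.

At z = 5.16 mm: the cube is present — its section is the full 29.5×30 rectangle; the cube at (14, 6.5) is present — its section is the full 16×28.5 rectangle; Subtracting the remaining from the first: starting from the 29.5×30 cube, the 16×28.5 cube at (14, 6.5) partially overlaps it — only the 364.25 mm² overlap (of its 456.00 mm²) is removed, clipping the outline — 1 connected region; the cube at (1, -1.5) is absent (z outside [5.5, 25]); Taking the first minus the rest: none of the subtracted shapes is present at this height, so the result so far is unchanged — 1 connected region; (whole slice rotated 50° about Z — lengths, areas and connectivity unchanged). The outline is a single polygon with 6 vertices. Extrusion per mm of travel: 0.25 × 0.12 / (π × 0.875²) = 0.012473. Accumulating E over each segment gives final E = 1.4843.

G0 X-22.98 Y19.28 Z5.16
G1 X0.00 Y0.00 E0.3741
G1 X18.96 Y22.60 E0.7421
G1 X13.98 Y26.78 E0.8232
G1 X4.02 Y14.90 E1.0165
G1 X-13.98 Y30.01 E1.3096
G1 X-22.98 Y19.28 E1.4843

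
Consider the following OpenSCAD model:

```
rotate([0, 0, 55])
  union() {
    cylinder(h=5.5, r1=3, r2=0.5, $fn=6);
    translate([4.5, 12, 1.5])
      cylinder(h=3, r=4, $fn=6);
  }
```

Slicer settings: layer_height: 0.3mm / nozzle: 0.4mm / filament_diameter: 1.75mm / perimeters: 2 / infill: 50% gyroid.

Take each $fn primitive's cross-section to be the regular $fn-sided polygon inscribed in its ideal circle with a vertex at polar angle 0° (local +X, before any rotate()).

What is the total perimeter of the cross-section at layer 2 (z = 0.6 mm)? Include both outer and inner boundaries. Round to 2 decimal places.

At z = 0.6 mm: the cone (r1=3→r2=0.5) has section circumradius 2.727 here — a regular 6-gon (perimeter = 2·6·2.727·sin(180°/6) = 16.36 mm); the cylinder at (4.5, 12) is absent (z outside [1.5, 4.5]); Taking the union: only the cone is present, so the union is just that shape — boundary = 16.36 mm; (whole slice rotated 55° about Z — lengths, areas and connectivity unchanged). Overall, the cross-section is a single solid region. Total boundary length (outer) = 16.36 mm.

16.36 mm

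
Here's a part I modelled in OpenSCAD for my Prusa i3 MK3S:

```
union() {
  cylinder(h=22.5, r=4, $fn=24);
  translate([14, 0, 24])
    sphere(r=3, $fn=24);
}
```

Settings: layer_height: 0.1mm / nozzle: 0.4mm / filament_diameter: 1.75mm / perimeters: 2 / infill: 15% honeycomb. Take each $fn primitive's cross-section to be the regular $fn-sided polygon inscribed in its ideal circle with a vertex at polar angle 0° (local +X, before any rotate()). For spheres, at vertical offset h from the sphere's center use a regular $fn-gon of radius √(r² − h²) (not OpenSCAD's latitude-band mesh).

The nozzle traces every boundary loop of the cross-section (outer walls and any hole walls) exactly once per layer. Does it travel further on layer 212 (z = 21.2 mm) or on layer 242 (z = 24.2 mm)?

Layer 212 (z = 21.2): the cylinder: section is a regular 24-gon, circumradius r=4 (perimeter = 2·24·4.000·sin(180°/24) = 25.06 mm); the r=3 sphere at (14, 0) contributes a regular 24-gon of circumradius √(3²−2.8²) = 1.077 (perimeter = 2·24·1.077·sin(180°/24) = 6.75 mm); Combining (union): the 2 present regions are separate (no shared area or edge), so areas and boundary lengths simply add and each stays a separate island — boundary = 31.81 mm. So its perimeter = 31.81 mm. Layer 242 (z = 24.2): the cylinder is not intersected at this z (z outside [0, 22.5]); the r=3 sphere at (14, 0) slices to a regular 24-gon of circumradius 2.993 (√(r²−h²) with h=0.2 from center) (perimeter = 2·24·2.993·sin(180°/24) = 18.75 mm); Merging all regions: only the r=3 sphere at (14, 0) is present, so the union is just that shape — boundary = 18.75 mm. So its perimeter = 18.75 mm. Layer 212 is larger (31.81 vs 18.75 mm).

layer 212 (z = 21.2 mm)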